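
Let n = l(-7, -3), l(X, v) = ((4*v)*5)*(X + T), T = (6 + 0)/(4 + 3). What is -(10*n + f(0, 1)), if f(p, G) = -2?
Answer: -25786/7 ≈ -3683.7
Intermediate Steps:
T = 6/7 ≈ 0.85714
l(X, v) = 20*v*(6/7 + X) (l(X, v) = ((4*v)*5)*(X + 6/7) = (20*v)*(6/7 + X) = 20*v*(6/7 + X))
n = 2580/7 (n = (20/7)*(-3)*(6 + 7*(-7)) = (20/7)*(-3)*(6 - 49) = (20/7)*(-3)*(-43) = 2580/7 ≈ 368.57)
-(10*n + f(0, 1)) = -(10*(2580/7) - 2) = -(25800/7 - 2) = -1*25786/7 = -25786/7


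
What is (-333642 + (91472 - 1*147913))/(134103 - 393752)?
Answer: 390083/259649 ≈ 1.5023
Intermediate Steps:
(-333642 + (91472 - 1*147913))/(134103 - 393752) = (-333642 + (91472 - 147913))/(-259649) = (-333642 - 56441)*(-1/259649) = -390083*(-1/259649) = 390083/259649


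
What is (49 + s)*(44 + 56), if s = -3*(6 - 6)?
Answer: 4900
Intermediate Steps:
s = 0 (s = -3*0 = 0)
(49 + s)*(44 + 56) = (49 + 0)*(44 + 56) = 49*100 = 4900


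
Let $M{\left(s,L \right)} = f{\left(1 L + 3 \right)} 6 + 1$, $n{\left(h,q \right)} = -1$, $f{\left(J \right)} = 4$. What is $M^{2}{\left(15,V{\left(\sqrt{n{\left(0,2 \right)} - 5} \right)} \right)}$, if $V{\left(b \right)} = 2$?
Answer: $625$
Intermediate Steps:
$M{\left(s,L \right)} = 25$ ($M{\left(s,L \right)} = 4 \cdot 6 + 1 = 24 + 1 = 25$)
$M^{2}{\left(15,V{\left(\sqrt{n{\left(0,2 \right)} - 5} \right)} \right)} = 25^{2} = 625$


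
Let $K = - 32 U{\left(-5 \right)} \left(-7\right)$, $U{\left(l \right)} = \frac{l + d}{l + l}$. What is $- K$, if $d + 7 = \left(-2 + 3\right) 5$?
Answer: $- \frac{784}{5} \approx -156.8$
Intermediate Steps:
$d = -2$ ($d = -7 + \left(-2 + 3\right) 5 = -7 + 1 \cdot 5 = -7 + 5 = -2$)
$U{\left(l \right)} = \frac{-2 + l}{2 l}$ ($U{\left(l \right)} = \frac{l - 2}{l + l} = \frac{-2 + l}{2 l}$)
$K = \frac{784}{5}$ ($K = - 32 \frac{-2 - 5}{2 \left(-5\right)} \left(-7\right) = - 32 \cdot \frac{1}{2} \left(- \frac{1}{5}\right) \left(-7\right) \left(-7\right) = \left(-32\right) \frac{7}{10} \left(-7\right) = \left(- \frac{112}{5}\right) \left(-7\right) = \frac{784}{5} \approx 156.8$)
$- K = \left(-1\right) \frac{784}{5} = - \frac{784}{5}$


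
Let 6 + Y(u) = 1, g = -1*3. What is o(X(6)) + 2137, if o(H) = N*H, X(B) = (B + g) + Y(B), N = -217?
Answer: 2571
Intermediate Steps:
g = -3
Y(u) = -5 (Y(u) = -6 + 1 = -5)
X(B) = -8 + B (X(B) = (B - 3) - 5 = (-3 + B) - 5 = -8 + B)
o(H) = -217*H
o(X(6)) + 2137 = -217*(-8 + 6) + 2137 = -217*(-2) + 2137 = 434 + 2137 = 2571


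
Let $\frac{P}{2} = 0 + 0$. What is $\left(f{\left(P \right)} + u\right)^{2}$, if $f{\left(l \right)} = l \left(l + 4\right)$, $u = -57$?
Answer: $3249$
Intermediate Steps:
$P = 0$ ($P = 2 \left(0 + 0\right) = 2 \cdot 0 = 0$)
$f{\left(l \right)} = l \left(4 + l\right)$
$\left(f{\left(P \right)} + u\right)^{2} = \left(0 \left(4 + 0\right) - 57\right)^{2} = \left(0 \cdot 4 - 57\right)^{2} = \left(0 - 57\right)^{2} = \left(-57\right)^{2} = 3249$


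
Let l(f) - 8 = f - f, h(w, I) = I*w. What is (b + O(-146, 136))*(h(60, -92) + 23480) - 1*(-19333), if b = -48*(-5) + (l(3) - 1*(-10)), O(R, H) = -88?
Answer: 3072533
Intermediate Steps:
l(f) = 8 (l(f) = 8 + (f - f) = 8 + 0 = 8)
b = 258 (b = -48*(-5) + (8 - 1*(-10)) = 240 + (8 + 10) = 240 + 18 = 258)
(b + O(-146, 136))*(h(60, -92) + 23480) - 1*(-19333) = (258 - 88)*(-92*60 + 23480) - 1*(-19333) = 170*(-5520 + 23480) + 19333 = 170*17960 + 19333 = 3053200 + 19333 = 3072533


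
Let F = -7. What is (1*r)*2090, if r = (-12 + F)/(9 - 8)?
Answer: -39710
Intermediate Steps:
r = -19 (r = (-12 - 7)/(9 - 8) = -19/1 = -19*1 = -19)
(1*r)*2090 = (1*(-19))*2090 = -19*2090 = -39710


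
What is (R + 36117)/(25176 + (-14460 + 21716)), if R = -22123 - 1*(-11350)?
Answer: 1584/2027 ≈ 0.78145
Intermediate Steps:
R = -10773 (R = -22123 + 11350 = -10773)
(R + 36117)/(25176 + (-14460 + 21716)) = (-10773 + 36117)/(25176 + (-14460 + 21716)) = 25344/(25176 + 7256) = 25344/32432 = 25344*(1/32432) = 1584/2027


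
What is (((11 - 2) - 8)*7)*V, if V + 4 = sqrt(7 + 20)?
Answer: -28 + 21*sqrt(3) ≈ 8.3731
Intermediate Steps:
V = -4 + 3*sqrt(3) (V = -4 + sqrt(7 + 20) = -4 + sqrt(27) = -4 + 3*sqrt(3) ≈ 1.1962)
(((11 - 2) - 8)*7)*V = (((11 - 2) - 8)*7)*(-4 + 3*sqrt(3)) = ((9 - 8)*7)*(-4 + 3*sqrt(3)) = (1*7)*(-4 + 3*sqrt(3)) = 7*(-4 + 3*sqrt(3)) = -28 + 21*sqrt(3)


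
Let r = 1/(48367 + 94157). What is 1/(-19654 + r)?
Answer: -142524/2801166695 ≈ -5.0880e-5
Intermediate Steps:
r = 1/142524 ≈ 7.0164e-6
1/(-19654 + r) = 1/(-19654 + 1/142524) = 1/(-2801166695/142524) = -142524/2801166695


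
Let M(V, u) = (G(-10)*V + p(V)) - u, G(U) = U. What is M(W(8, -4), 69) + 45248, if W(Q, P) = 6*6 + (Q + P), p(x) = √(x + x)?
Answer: 44779 + 4*√5 ≈ 44788.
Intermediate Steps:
p(x) = √2*√x (p(x) = √(2*x) = √2*√x)
W(Q, P) = 36 + P + Q (W(Q, P) = 36 + (P + Q) = 36 + P + Q)
M(V, u) = -u - 10*V + √2*√V (M(V, u) = (-10*V + √2*√V) - u = -u - 10*V + √2*√V)
M(W(8, -4), 69) + 45248 = (-1*69 - 10*(36 - 4 + 8) + √2*√(36 - 4 + 8)) + 45248 = (-69 - 10*40 + √2*√40) + 45248 = (-69 - 400 + √2*(2*√10)) + 45248 = (-69 - 400 + 4*√5) + 45248 = (-469 + 4*√5) + 45248 = 44779 + 4*√5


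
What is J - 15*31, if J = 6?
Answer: -459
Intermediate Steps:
J - 15*31 = 6 - 15*31 = 6 - 465 = -459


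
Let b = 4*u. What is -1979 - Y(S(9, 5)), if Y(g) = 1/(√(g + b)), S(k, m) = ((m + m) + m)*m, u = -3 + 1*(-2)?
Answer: -1979 - √55/55 ≈ -1979.1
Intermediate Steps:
u = -5 (u = -3 - 2 = -5)
b = -20 (b = 4*(-5) = -20)
S(k, m) = 3*m² (S(k, m) = (2*m + m)*m = (3*m)*m = 3*m²)
Y(g) = (-20 + g)^(-½) (Y(g) = 1/(√(g - 20)) = 1/(√(-20 + g)) = (-20 + g)^(-½))
-1979 - Y(S(9, 5)) = -1979 - 1/√(-20 + 3*5²) = -1979 - 1/√(-20 + 3*25) = -1979 - 1/√(-20 + 75) = -1979 - 1/√55 = -1979 - √55/55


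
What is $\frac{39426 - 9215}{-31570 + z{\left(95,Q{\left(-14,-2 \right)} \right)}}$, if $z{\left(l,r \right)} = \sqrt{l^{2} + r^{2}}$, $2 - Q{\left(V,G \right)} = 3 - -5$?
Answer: $- \frac{23262470}{24308679} - \frac{30211 \sqrt{9061}}{996655839} \approx -0.95985$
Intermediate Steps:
$Q{\left(V,G \right)} = -6$ ($Q{\left(V,G \right)} = 2 - \left(3 - -5\right) = 2 - \left(3 + 5\right) = 2 - 8 = -6$)
$\frac{39426 - 9215}{-31570 + z{\left(95,Q{\left(-14,-2 \right)} \right)}} = \frac{39426 - 9215}{-31570 + \sqrt{95^{2} + \left(-6\right)^{2}}} = \frac{30211}{-31570 + \sqrt{9025 + 36}} = \frac{30211}{-31570 + \sqrt{9061}}$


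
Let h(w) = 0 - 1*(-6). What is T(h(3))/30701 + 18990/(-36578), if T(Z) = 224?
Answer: -287409259/561490589 ≈ -0.51187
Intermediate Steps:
h(w) = 6 (h(w) = 0 + 6 = 6)
T(h(3))/30701 + 18990/(-36578) = 224/30701 + 18990/(-36578) = 224*(1/30701) + 18990*(-1/36578) = 224/30701 - 9495/18289 = -287409259/561490589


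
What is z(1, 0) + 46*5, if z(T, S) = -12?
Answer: 218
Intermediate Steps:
z(1, 0) + 46*5 = -12 + 46*5 = -12 + 230 = 218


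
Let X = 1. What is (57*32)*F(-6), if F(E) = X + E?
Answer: -9120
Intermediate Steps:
F(E) = 1 + E
(57*32)*F(-6) = (57*32)*(1 - 6) = 1824*(-5) = -9120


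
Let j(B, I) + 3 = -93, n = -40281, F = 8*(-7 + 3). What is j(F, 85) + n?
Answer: -40377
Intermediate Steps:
F = -32 (F = 8*(-4) = -32)
j(B, I) = -96 (j(B, I) = -3 - 93 = -96)
j(F, 85) + n = -96 - 40281 = -40377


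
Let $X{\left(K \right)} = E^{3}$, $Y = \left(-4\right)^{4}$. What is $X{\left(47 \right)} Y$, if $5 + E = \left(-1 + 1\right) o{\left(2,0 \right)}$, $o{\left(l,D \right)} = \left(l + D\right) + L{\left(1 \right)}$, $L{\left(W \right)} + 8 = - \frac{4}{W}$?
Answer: $-32000$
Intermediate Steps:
$L{\left(W \right)} = -8 - \frac{4}{W}$
$o{\left(l,D \right)} = -12 + D + l$ ($o{\left(l,D \right)} = \left(l + D\right) - \left(8 + \frac{4}{1}\right) = \left(D + l\right) - 12 = -12 + D + l$)
$E = -5$ ($E = -5 + \left(-1 + 1\right) \left(-12 + 0 + 2\right) = -5 + 0 \left(-10\right) = -5 + 0 = -5$)
$Y = 256$
$X{\left(K \right)} = -125$ ($X{\left(K \right)} = \left(-5\right)^{3} = -125$)
$X{\left(47 \right)} Y = \left(-125\right) 256 = -32000$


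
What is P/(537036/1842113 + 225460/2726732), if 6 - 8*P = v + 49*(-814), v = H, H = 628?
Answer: 6163157766206532/469919010833 ≈ 13115.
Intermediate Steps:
v = 628
P = 4908 (P = 3/4 - (628 + 49*(-814))/8 = 3/4 - (628 - 39886)/8 = 3/4 - 1/8*(-39258) = 3/4 + 19629/4 = 4908)
P/(537036/1842113 + 225460/2726732) = 4908/(537036/1842113 + 225460/2726732) = 4908/(537036*(1/1842113) + 225460*(1/2726732)) = 4908/(537036/1842113 + 56365/681683) = 4908/(469919010833/1255737116179) = 4908*(1255737116179/469919010833) = 6163157766206532/469919010833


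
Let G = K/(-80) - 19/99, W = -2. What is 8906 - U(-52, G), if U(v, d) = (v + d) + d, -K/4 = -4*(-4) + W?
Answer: 4433707/495 ≈ 8957.0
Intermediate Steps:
K = -56 (K = -4*(-4*(-4) - 2) = -4*(16 - 2) = -4*14 = -56)
G = 503/990 (G = -56/(-80) - 19/99 = -56*(-1/80) - 19*1/99 = 7/10 - 19/99 = 503/990 ≈ 0.50808)
U(v, d) = v + 2*d (U(v, d) = (d + v) + d = v + 2*d)
8906 - U(-52, G) = 8906 - (-52 + 2*(503/990)) = 8906 - (-52 + 503/495) = 8906 - 1*(-25237/495) = 8906 + 25237/495 = 4433707/495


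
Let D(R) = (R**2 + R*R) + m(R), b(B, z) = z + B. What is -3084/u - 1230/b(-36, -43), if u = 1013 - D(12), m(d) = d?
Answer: 633354/56327 ≈ 11.244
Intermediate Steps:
b(B, z) = B + z
D(R) = R + 2*R**2 (D(R) = (R**2 + R*R) + R = (R**2 + R**2) + R = 2*R**2 + R = R + 2*R**2)
u = 713 (u = 1013 - 12*(1 + 2*12) = 1013 - 12*(1 + 24) = 1013 - 12*25 = 1013 - 1*300 = 1013 - 300 = 713)
-3084/u - 1230/b(-36, -43) = -3084/713 - 1230/(-36 - 43) = -3084*1/713 - 1230/(-79) = -3084/713 - 1230*(-1/79) = -3084/713 + 1230/79 = 633354/56327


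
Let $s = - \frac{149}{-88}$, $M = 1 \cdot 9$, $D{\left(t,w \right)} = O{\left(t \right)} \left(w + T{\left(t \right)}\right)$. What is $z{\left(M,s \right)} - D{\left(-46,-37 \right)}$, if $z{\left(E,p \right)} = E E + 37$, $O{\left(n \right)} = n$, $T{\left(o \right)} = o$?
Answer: $-3700$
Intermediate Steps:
$D{\left(t,w \right)} = t \left(t + w\right)$ ($D{\left(t,w \right)} = t \left(w + t\right) = t \left(t + w\right)$)
$M = 9$
$s = \frac{149}{88}$ ($s = \left(-149\right) \left(- \frac{1}{88}\right) = \frac{149}{88} \approx 1.6932$)
$z{\left(E,p \right)} = 37 + E^{2}$ ($z{\left(E,p \right)} = E^{2} + 37 = 37 + E^{2}$)
$z{\left(M,s \right)} - D{\left(-46,-37 \right)} = \left(37 + 9^{2}\right) - - 46 \left(-46 - 37\right) = \left(37 + 81\right) - \left(-46\right) \left(-83\right) = 118 - 3818 = -3700$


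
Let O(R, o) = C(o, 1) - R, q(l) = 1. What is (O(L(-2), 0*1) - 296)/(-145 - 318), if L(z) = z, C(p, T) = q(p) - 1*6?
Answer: 299/463 ≈ 0.64579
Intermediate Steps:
C(p, T) = -5 (C(p, T) = 1 - 1*6 = 1 - 6 = -5)
O(R, o) = -5 - R
(O(L(-2), 0*1) - 296)/(-145 - 318) = ((-5 - 1*(-2)) - 296)/(-145 - 318) = ((-5 + 2) - 296)/(-463) = (-3 - 296)*(-1/463) = -299*(-1/463) = 299/463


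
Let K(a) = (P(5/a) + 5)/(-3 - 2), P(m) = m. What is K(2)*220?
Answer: -330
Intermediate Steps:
K(a) = -1 - 1/a (K(a) = (5/a + 5)/(-3 - 2) = (5 + 5/a)/(-5) = (5 + 5/a)*(-⅕) = -1 - 1/a)
K(2)*220 = ((-1 - 1*2)/2)*220 = ((-1 - 2)/2)*220 = ((½)*(-3))*220 = -3/2*220 = -330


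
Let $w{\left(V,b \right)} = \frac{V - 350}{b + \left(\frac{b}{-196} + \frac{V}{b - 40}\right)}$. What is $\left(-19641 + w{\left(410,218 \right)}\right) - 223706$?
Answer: $- \frac{93045324215}{382357} \approx -2.4335 \cdot 10^{5}$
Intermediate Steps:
$w{\left(V,b \right)} = \frac{-350 + V}{\frac{195 b}{196} + \frac{V}{-40 + b}}$ ($w{\left(V,b \right)} = \frac{-350 + V}{b + \left(b \left(- \frac{1}{196}\right) + \frac{V}{b - 40}\right)} = \frac{-350 + V}{b + \left(- \frac{b}{196} + \frac{V}{-40 + b}\right)} = \frac{-350 + V}{\frac{195 b}{196} + \frac{V}{-40 + b}}$)
$\left(-19641 + w{\left(410,218 \right)}\right) - 223706 = \left(-19641 + \frac{196 \left(14000 - 76300 - 16400 + 410 \cdot 218\right)}{\left(-7800\right) 218 + 195 \cdot 218^{2} + 196 \cdot 410}\right) - 223706 = \left(-19641 + \frac{196 \left(14000 - 76300 - 16400 + 89380\right)}{-1700400 + 195 \cdot 47524 + 80360}\right) - 223706 = \left(-19641 + 196 \frac{1}{-1700400 + 9267180 + 80360} \cdot 10680\right) - 223706 = \left(-19641 + 196 \cdot \frac{1}{7647140} \cdot 10680\right) - 223706 = \left(-19641 + \frac{104664}{382357}\right) - 223706 = - \frac{7509769173}{382357} - 223706 = - \frac{93045324215}{382357}$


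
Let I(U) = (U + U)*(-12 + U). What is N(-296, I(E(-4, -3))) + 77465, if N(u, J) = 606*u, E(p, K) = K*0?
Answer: -101911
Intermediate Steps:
E(p, K) = 0
I(U) = 2*U*(-12 + U) (I(U) = (2*U)*(-12 + U) = 2*U*(-12 + U))
N(-296, I(E(-4, -3))) + 77465 = 606*(-296) + 77465 = -179376 + 77465 = -101911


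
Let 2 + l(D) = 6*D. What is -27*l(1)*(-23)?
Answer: 2484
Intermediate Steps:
l(D) = -2 + 6*D
-27*l(1)*(-23) = -27*(-2 + 6*1)*(-23) = -27*(-2 + 6)*(-23) = -27*4*(-23) = -108*(-23) = 2484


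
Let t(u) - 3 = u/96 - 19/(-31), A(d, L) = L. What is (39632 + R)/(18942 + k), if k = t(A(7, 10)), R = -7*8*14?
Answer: 57805824/28191227 ≈ 2.0505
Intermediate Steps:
R = -784 (R = -56*14 = -784)
t(u) = 112/31 + u/96 (t(u) = 3 + (u/96 - 19/(-31)) = 3 + (u*(1/96) - 19*(-1/31)) = 3 + (u/96 + 19/31) = 3 + (19/31 + u/96) = 112/31 + u/96)
k = 5531/1488 (k = 112/31 + (1/96)*10 = 112/31 + 5/48 = 5531/1488 ≈ 3.7171)
(39632 + R)/(18942 + k) = (39632 - 784)/(18942 + 5531/1488) = 38848/(28191227/1488) = 38848*(1488/28191227) = 57805824/28191227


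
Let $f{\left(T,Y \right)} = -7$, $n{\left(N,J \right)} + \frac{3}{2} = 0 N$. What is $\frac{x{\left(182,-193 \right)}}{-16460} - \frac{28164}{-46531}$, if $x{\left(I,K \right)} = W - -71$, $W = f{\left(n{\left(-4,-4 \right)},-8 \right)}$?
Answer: $\frac{115150364}{191475065} \approx 0.60139$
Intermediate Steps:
$n{\left(N,J \right)} = - \frac{3}{2}$ ($n{\left(N,J \right)} = - \frac{3}{2} + 0 N = - \frac{3}{2} + 0 = - \frac{3}{2}$)
$W = -7$
$x{\left(I,K \right)} = 64$ ($x{\left(I,K \right)} = -7 - -71 = -7 + 71 = 64$)
$\frac{x{\left(182,-193 \right)}}{-16460} - \frac{28164}{-46531} = \frac{64}{-16460} - \frac{28164}{-46531} = 64 \left(- \frac{1}{16460}\right) - - \frac{28164}{46531} = - \frac{16}{4115} + \frac{28164}{46531} = \frac{115150364}{191475065}$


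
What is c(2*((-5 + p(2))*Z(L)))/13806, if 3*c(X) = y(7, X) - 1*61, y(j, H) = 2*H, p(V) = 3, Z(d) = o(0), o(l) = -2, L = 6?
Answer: -5/4602 ≈ -0.0010865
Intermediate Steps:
Z(d) = -2
c(X) = -61/3 + 2*X/3 (c(X) = (2*X - 1*61)/3 = (2*X - 61)/3 = (-61 + 2*X)/3 = -61/3 + 2*X/3)
c(2*((-5 + p(2))*Z(L)))/13806 = (-61/3 + 2*(2*((-5 + 3)*(-2)))/3)/13806 = (-61/3 + 2*(2*(-2*(-2)))/3)*(1/13806) = (-61/3 + 2*(2*4)/3)*(1/13806) = (-61/3 + (⅔)*8)*(1/13806) = (-61/3 + 16/3)*(1/13806) = -15*1/13806 = -5/4602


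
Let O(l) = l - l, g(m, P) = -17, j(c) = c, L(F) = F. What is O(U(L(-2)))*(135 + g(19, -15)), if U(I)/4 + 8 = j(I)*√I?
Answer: 0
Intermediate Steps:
U(I) = -32 + 4*I^(3/2) (U(I) = -32 + 4*(I*√I) = -32 + 4*I^(3/2))
O(l) = 0
O(U(L(-2)))*(135 + g(19, -15)) = 0*(135 - 17) = 0*118 = 0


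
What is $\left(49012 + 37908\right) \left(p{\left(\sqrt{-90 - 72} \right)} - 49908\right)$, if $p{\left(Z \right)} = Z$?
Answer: $-4338003360 + 782280 i \sqrt{2} \approx -4.338 \cdot 10^{9} + 1.1063 \cdot 10^{6} i$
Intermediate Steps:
$\left(49012 + 37908\right) \left(p{\left(\sqrt{-90 - 72} \right)} - 49908\right) = \left(49012 + 37908\right) \left(\sqrt{-90 - 72} - 49908\right) = 86920 \left(\sqrt{-162} - 49908\right) = 86920 \left(9 i \sqrt{2} - 49908\right) = 86920 \left(-49908 + 9 i \sqrt{2}\right) = -4338003360 + 782280 i \sqrt{2}$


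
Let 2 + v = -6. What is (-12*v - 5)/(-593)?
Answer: -91/593 ≈ -0.15346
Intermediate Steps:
v = -8 (v = -2 - 6 = -8)
(-12*v - 5)/(-593) = (-12*(-8) - 5)/(-593) = (96 - 5)*(-1/593) = 91*(-1/593) = -91/593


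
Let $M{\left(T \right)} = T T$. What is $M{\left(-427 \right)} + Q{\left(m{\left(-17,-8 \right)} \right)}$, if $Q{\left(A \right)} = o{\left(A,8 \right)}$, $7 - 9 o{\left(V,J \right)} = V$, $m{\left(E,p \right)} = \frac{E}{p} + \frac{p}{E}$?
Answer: $\frac{223171295}{1224} \approx 1.8233 \cdot 10^{5}$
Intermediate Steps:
$M{\left(T \right)} = T^{2}$
$o{\left(V,J \right)} = \frac{7}{9} - \frac{V}{9}$
$Q{\left(A \right)} = \frac{7}{9} - \frac{A}{9}$
$M{\left(-427 \right)} + Q{\left(m{\left(-17,-8 \right)} \right)} = \left(-427\right)^{2} + \left(\frac{7}{9} - \frac{- \frac{17}{-8} - \frac{8}{-17}}{9}\right) = 182329 + \left(\frac{7}{9} - \frac{\left(-17\right) \left(- \frac{1}{8}\right) - - \frac{8}{17}}{9}\right) = 182329 + \left(\frac{7}{9} - \frac{\frac{17}{8} + \frac{8}{17}}{9}\right) = 182329 + \left(\frac{7}{9} - \frac{353}{1224}\right) = 182329 + \frac{599}{1224} = \frac{223171295}{1224}$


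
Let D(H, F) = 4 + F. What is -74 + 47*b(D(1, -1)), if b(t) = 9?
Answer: 349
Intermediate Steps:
-74 + 47*b(D(1, -1)) = -74 + 47*9 = -74 + 423 = 349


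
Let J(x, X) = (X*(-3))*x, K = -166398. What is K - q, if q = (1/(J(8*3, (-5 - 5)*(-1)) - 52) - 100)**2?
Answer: -105130540033/595984 ≈ -1.7640e+5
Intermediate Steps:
J(x, X) = -3*X*x (J(x, X) = (-3*X)*x = -3*X*x)
q = 5959994401/595984 (q = (1/(-3*(-5 - 5)*(-1)*8*3 - 52) - 100)**2 = (1/(-3*(-10*(-1))*24 - 52) - 100)**2 = (1/(-3*10*24 - 52) - 100)**2 = (1/(-720 - 52) - 100)**2 = (1/(-772) - 100)**2 = (-1/772 - 100)**2 = (-77201/772)**2 = 5959994401/595984 ≈ 10000.)
K - q = -166398 - 1*5959994401/595984 = -166398 - 5959994401/595984 = -105130540033/595984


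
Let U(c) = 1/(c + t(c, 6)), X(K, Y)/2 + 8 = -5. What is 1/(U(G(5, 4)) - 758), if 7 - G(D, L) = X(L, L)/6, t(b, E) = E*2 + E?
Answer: -88/66701 ≈ -0.0013193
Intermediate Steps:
X(K, Y) = -26 (X(K, Y) = -16 + 2*(-5) = -16 - 10 = -26)
t(b, E) = 3*E (t(b, E) = 2*E + E = 3*E)
G(D, L) = 34/3 (G(D, L) = 7 - (-26)/6 = 7 - 1*(-13/3) = 7 + 13/3 = 34/3)
U(c) = 1/(18 + c) (U(c) = 1/(c + 3*6) = 1/(c + 18) = 1/(18 + c))
1/(U(G(5, 4)) - 758) = 1/(1/(18 + 34/3) - 758) = 1/(1/(88/3) - 758) = 1/(3/88 - 758) = 1/(-66701/88) = -88/66701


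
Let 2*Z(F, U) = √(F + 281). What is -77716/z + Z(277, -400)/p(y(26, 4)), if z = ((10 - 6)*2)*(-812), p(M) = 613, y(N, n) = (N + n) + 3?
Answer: 19429/1624 + 3*√62/1226 ≈ 11.983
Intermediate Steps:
y(N, n) = 3 + N + n
Z(F, U) = √(281 + F)/2 (Z(F, U) = √(F + 281)/2 = √(281 + F)/2)
z = -6496 (z = (4*2)*(-812) = 8*(-812) = -6496)
-77716/z + Z(277, -400)/p(y(26, 4)) = -77716/(-6496) + (√(281 + 277)/2)/613 = -77716*(-1/6496) + (√558/2)*(1/613) = 19429/1624 + ((3*√62)/2)*(1/613) = 19429/1624 + (3*√62/2)*(1/613) = 19429/1624 + 3*√62/1226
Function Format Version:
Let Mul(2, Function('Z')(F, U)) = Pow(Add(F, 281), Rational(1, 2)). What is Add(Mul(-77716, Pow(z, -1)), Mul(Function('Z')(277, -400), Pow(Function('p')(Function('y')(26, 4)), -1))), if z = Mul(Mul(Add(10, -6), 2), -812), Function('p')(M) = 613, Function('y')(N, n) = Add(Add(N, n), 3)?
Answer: Add(Rational(19429, 1624), Mul(Rational(3, 1226), Pow(62, Rational(1, 2)))) ≈ 11.983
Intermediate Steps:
Function('y')(N, n) = Add(3, N, n)
Function('Z')(F, U) = Mul(Rational(1, 2), Pow(Add(281, F), Rational(1, 2))) (Function('Z')(F, U) = Mul(Rational(1, 2), Pow(Add(F, 281), Rational(1, 2))) = Mul(Rational(1, 2), Pow(Add(281, F), Rational(1, 2))))
z = -6496 (z = Mul(Mul(4, 2), -812) = Mul(8, -812) = -6496)
Add(Mul(-77716, Pow(z, -1)), Mul(Function('Z')(277, -400), Pow(Function('p')(Function('y')(26, 4)), -1))) = Add(Mul(-77716, Pow(-6496, -1)), Mul(Mul(Rational(1, 2), Pow(Add(281, 277), Rational(1, 2))), Pow(613, -1))) = Add(Mul(-77716, Rational(-1, 6496)), Mul(Mul(Rational(1, 2), Pow(558, Rational(1, 2))), Rational(1, 613))) = Add(Rational(19429, 1624), Mul(Mul(Rational(1, 2), Mul(3, Pow(62, Rational(1, 2)))), Rational(1, 613))) = Add(Rational(19429, 1624), Mul(Mul(Rational(3, 2), Pow(62, Rational(1, 2))), Rational(1, 613))) = Add(Rational(19429, 1624), Mul(Rational(3, 1226), Pow(62, Rational(1, 2))))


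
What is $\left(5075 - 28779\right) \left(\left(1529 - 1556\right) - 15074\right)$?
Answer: $357954104$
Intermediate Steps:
$\left(5075 - 28779\right) \left(\left(1529 - 1556\right) - 15074\right) = - 23704 \left(-27 - 15074\right) = \left(-23704\right) \left(-15101\right) = 357954104$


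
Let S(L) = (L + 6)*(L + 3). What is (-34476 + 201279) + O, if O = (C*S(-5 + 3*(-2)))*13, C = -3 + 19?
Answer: 175123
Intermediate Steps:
C = 16
S(L) = (3 + L)*(6 + L) (S(L) = (6 + L)*(3 + L) = (3 + L)*(6 + L))
O = 8320 (O = (16*(18 + (-5 + 3*(-2))**2 + 9*(-5 + 3*(-2))))*13 = (16*(18 + (-5 - 6)**2 + 9*(-5 - 6)))*13 = (16*(18 + (-11)**2 + 9*(-11)))*13 = (16*(18 + 121 - 99))*13 = (16*40)*13 = 640*13 = 8320)
(-34476 + 201279) + O = (-34476 + 201279) + 8320 = 166803 + 8320 = 175123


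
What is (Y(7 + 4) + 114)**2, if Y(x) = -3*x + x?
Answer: 8464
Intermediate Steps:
Y(x) = -2*x
(Y(7 + 4) + 114)**2 = (-2*(7 + 4) + 114)**2 = (-2*11 + 114)**2 = (-22 + 114)**2 = 92**2 = 8464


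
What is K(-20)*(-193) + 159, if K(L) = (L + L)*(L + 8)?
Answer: -92481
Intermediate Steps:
K(L) = 2*L*(8 + L) (K(L) = (2*L)*(8 + L) = 2*L*(8 + L))
K(-20)*(-193) + 159 = (2*(-20)*(8 - 20))*(-193) + 159 = (2*(-20)*(-12))*(-193) + 159 = 480*(-193) + 159 = -92640 + 159 = -92481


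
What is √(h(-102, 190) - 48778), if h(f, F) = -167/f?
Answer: I*√507469278/102 ≈ 220.85*I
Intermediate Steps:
√(h(-102, 190) - 48778) = √(-167/(-102) - 48778) = √(-167*(-1/102) - 48778) = √(167/102 - 48778) = √(-4975189/102) = I*√507469278/102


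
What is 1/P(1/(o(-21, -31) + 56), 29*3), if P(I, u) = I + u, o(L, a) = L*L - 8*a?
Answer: 745/64816 ≈ 0.011494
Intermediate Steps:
o(L, a) = L² - 8*a
1/P(1/(o(-21, -31) + 56), 29*3) = 1/(1/(((-21)² - 8*(-31)) + 56) + 29*3) = 1/(1/((441 + 248) + 56) + 87) = 1/(1/(689 + 56) + 87) = 1/(1/745 + 87) = 1/(64816/745) = 745/64816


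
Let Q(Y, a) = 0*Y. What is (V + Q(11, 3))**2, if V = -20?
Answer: 400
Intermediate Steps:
Q(Y, a) = 0
(V + Q(11, 3))**2 = (-20 + 0)**2 = (-20)**2 = 400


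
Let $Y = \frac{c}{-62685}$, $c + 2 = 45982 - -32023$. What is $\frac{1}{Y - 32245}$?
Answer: $- \frac{6965}{224595092} \approx -3.1011 \cdot 10^{-5}$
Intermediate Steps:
$c = 78003$ ($c = -2 + \left(45982 - -32023\right) = -2 + \left(45982 + 32023\right) = -2 + 78005 = 78003$)
$Y = - \frac{8667}{6965}$ ($Y = \frac{78003}{-62685} = 78003 \left(- \frac{1}{62685}\right) = - \frac{8667}{6965} \approx -1.2444$)
$\frac{1}{Y - 32245} = \frac{1}{- \frac{8667}{6965} - 32245} = \frac{1}{- \frac{224595092}{6965}} = - \frac{6965}{224595092}$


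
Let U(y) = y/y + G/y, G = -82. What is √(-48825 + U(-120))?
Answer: I*√43940985/30 ≈ 220.96*I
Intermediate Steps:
U(y) = 1 - 82/y (U(y) = y/y - 82/y = 1 - 82/y)
√(-48825 + U(-120)) = √(-48825 + (-82 - 120)/(-120)) = √(-48825 - 1/120*(-202)) = √(-48825 + 101/60) = √(-2929399/60) = I*√43940985/30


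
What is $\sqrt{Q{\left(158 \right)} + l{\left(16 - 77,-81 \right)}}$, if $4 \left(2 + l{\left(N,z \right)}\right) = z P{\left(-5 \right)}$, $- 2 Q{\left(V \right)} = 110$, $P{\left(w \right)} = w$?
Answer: $\frac{\sqrt{177}}{2} \approx 6.6521$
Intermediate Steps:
$Q{\left(V \right)} = -55$ ($Q{\left(V \right)} = \left(- \frac{1}{2}\right) 110 = -55$)
$l{\left(N,z \right)} = -2 - \frac{5 z}{4}$ ($l{\left(N,z \right)} = -2 + \frac{z \left(-5\right)}{4} = -2 + \frac{\left(-5\right) z}{4} = -2 - \frac{5 z}{4}$)
$\sqrt{Q{\left(158 \right)} + l{\left(16 - 77,-81 \right)}} = \sqrt{-55 - - \frac{397}{4}} = \sqrt{-55 + \left(-2 + \frac{405}{4}\right)} = \sqrt{-55 + \frac{397}{4}} = \sqrt{\frac{177}{4}} = \frac{\sqrt{177}}{2}$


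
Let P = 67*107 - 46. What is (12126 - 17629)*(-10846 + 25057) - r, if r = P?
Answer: -78210256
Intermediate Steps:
P = 7123 (P = 7169 - 46 = 7123)
r = 7123
(12126 - 17629)*(-10846 + 25057) - r = (12126 - 17629)*(-10846 + 25057) - 1*7123 = -5503*14211 - 7123 = -78203133 - 7123 = -78210256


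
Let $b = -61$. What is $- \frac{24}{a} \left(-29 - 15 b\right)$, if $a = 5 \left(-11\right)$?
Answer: $\frac{21264}{55} \approx 386.62$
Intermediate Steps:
$a = -55$
$- \frac{24}{a} \left(-29 - 15 b\right) = - \frac{24}{-55} \left(-29 - -915\right) = \left(-24\right) \left(- \frac{1}{55}\right) \left(-29 + 915\right) = \frac{24}{55} \cdot 886 = \frac{21264}{55}$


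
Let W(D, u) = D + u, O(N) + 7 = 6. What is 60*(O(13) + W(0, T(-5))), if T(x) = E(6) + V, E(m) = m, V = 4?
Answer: 540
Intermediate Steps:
O(N) = -1 (O(N) = -7 + 6 = -1)
T(x) = 10 (T(x) = 6 + 4 = 10)
60*(O(13) + W(0, T(-5))) = 60*(-1 + (0 + 10)) = 60*(-1 + 10) = 60*9 = 540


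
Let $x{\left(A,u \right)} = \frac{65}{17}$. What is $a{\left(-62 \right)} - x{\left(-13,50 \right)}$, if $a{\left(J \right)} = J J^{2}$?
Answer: $- \frac{4051641}{17} \approx -2.3833 \cdot 10^{5}$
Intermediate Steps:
$x{\left(A,u \right)} = \frac{65}{17}$ ($x{\left(A,u \right)} = 65 \cdot \frac{1}{17} = \frac{65}{17}$)
$a{\left(J \right)} = J^{3}$
$a{\left(-62 \right)} - x{\left(-13,50 \right)} = \left(-62\right)^{3} - \frac{65}{17} = -238328 - \frac{65}{17} = - \frac{4051641}{17}$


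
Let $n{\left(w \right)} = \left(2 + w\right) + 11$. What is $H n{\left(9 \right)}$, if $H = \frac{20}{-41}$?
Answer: $- \frac{440}{41} \approx -10.732$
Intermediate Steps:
$n{\left(w \right)} = 13 + w$
$H = - \frac{20}{41}$ ($H = 20 \left(- \frac{1}{41}\right) = - \frac{20}{41} \approx -0.4878$)
$H n{\left(9 \right)} = - \frac{20 \left(13 + 9\right)}{41} = \left(- \frac{20}{41}\right) 22 = - \frac{440}{41}$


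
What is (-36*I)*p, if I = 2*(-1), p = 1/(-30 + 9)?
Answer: -24/7 ≈ -3.4286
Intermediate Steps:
p = -1/21 (p = 1/(-21) = -1/21 ≈ -0.047619)
I = -2
(-36*I)*p = -36*(-2)*(-1/21) = 72*(-1/21) = -24/7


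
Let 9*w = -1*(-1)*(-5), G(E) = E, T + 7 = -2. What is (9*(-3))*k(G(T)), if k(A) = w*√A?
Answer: 45*I ≈ 45.0*I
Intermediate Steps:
T = -9 (T = -7 - 2 = -9)
w = -5/9 (w = (-1*(-1)*(-5))/9 = (1*(-5))/9 = (⅑)*(-5) = -5/9 ≈ -0.55556)
k(A) = -5*√A/9
(9*(-3))*k(G(T)) = (9*(-3))*(-5*I/3) = -(-15)*3*I = -(-45)*I = 45*I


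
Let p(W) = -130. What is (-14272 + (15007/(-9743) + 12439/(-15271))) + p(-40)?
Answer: -2143157018980/148785353 ≈ -14404.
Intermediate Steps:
(-14272 + (15007/(-9743) + 12439/(-15271))) + p(-40) = (-14272 + (15007/(-9743) + 12439/(-15271))) - 130 = (-14272 + (15007*(-1/9743) + 12439*(-1/15271))) - 130 = (-14272 + (-15007/9743 - 12439/15271)) - 130 = (-14272 - 350365074/148785353) - 130 = -2123814923090/148785353 - 130 = -2143157018980/148785353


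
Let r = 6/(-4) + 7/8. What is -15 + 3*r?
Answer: -135/8 ≈ -16.875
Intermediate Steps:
r = -5/8 (r = 6*(-¼) + 7*(⅛) = -3/2 + 7/8 = -5/8 ≈ -0.62500)
-15 + 3*r = -15 + 3*(-5/8) = -15 - 15/8 = -135/8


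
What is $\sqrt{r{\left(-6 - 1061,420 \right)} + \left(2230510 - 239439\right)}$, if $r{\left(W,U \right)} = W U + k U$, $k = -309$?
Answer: $\sqrt{1413151} \approx 1188.8$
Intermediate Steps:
$r{\left(W,U \right)} = - 309 U + U W$ ($r{\left(W,U \right)} = W U - 309 U = U W - 309 U = - 309 U + U W$)
$\sqrt{r{\left(-6 - 1061,420 \right)} + \left(2230510 - 239439\right)} = \sqrt{420 \left(-309 - 1067\right) + \left(2230510 - 239439\right)} = \sqrt{420 \left(-1376\right) + 1991071} = \sqrt{-577920 + 1991071} = \sqrt{1413151}$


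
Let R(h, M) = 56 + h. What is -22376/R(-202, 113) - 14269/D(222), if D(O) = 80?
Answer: -146597/5840 ≈ -25.102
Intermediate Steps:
-22376/R(-202, 113) - 14269/D(222) = -22376/(56 - 202) - 14269/80 = -22376/(-146) - 14269*1/80 = -22376*(-1/146) - 14269/80 = 11188/73 - 14269/80 = -146597/5840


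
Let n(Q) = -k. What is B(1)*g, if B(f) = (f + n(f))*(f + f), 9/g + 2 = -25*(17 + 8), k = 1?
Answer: 0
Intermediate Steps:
n(Q) = -1 (n(Q) = -1*1 = -1)
g = -3/209 (g = 9/(-2 - 25*(17 + 8)) = 9/(-2 - 25*25) = 9/(-2 - 625) = 9/(-627) = 9*(-1/627) = -3/209 ≈ -0.014354)
B(f) = 2*f*(-1 + f) (B(f) = (f - 1)*(f + f) = (-1 + f)*(2*f) = 2*f*(-1 + f))
B(1)*g = (2*1*(-1 + 1))*(-3/209) = (2*1*0)*(-3/209) = 0*(-3/209) = 0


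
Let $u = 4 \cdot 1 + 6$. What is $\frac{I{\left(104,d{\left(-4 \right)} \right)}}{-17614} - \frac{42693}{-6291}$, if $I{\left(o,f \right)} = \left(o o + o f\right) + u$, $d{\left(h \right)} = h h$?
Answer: $\frac{112236652}{18468279} \approx 6.0773$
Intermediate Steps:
$d{\left(h \right)} = h^{2}$
$u = 10$ ($u = 4 + 6 = 10$)
$I{\left(o,f \right)} = 10 + o^{2} + f o$ ($I{\left(o,f \right)} = \left(o o + o f\right) + 10 = \left(o^{2} + f o\right) + 10 = 10 + o^{2} + f o$)
$\frac{I{\left(104,d{\left(-4 \right)} \right)}}{-17614} - \frac{42693}{-6291} = \frac{10 + 104^{2} + \left(-4\right)^{2} \cdot 104}{-17614} - \frac{42693}{-6291} = \left(10 + 10816 + 16 \cdot 104\right) \left(- \frac{1}{17614}\right) - - \frac{14231}{2097} = \left(10 + 10816 + 1664\right) \left(- \frac{1}{17614}\right) + \frac{14231}{2097} = 12490 \left(- \frac{1}{17614}\right) + \frac{14231}{2097} = - \frac{6245}{8807} + \frac{14231}{2097} = \frac{112236652}{18468279}$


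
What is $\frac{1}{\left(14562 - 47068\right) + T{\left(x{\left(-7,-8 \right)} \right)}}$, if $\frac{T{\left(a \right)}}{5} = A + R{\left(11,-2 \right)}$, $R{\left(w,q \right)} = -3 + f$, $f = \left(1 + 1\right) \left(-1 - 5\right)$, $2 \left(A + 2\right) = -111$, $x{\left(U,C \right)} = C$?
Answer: $- \frac{2}{65737} \approx -3.0424 \cdot 10^{-5}$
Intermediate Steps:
$A = - \frac{115}{2}$ ($A = -2 + \frac{1}{2} \left(-111\right) = -2 - \frac{111}{2} = - \frac{115}{2} \approx -57.5$)
$f = -12$ ($f = 2 \left(-6\right) = -12$)
$R{\left(w,q \right)} = -15$ ($R{\left(w,q \right)} = -3 - 12 = -15$)
$T{\left(a \right)} = - \frac{725}{2}$ ($T{\left(a \right)} = 5 \left(- \frac{115}{2} - 15\right) = 5 \left(- \frac{145}{2}\right) = - \frac{725}{2}$)
$\frac{1}{\left(14562 - 47068\right) + T{\left(x{\left(-7,-8 \right)} \right)}} = \frac{1}{\left(14562 - 47068\right) - \frac{725}{2}} = \frac{1}{-32506 - \frac{725}{2}} = \frac{1}{- \frac{65737}{2}} = - \frac{2}{65737}$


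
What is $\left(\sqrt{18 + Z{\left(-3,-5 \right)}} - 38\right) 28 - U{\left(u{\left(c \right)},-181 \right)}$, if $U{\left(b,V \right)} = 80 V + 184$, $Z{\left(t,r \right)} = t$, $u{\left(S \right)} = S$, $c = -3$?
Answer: $13232 + 28 \sqrt{15} \approx 13340.0$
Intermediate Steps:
$U{\left(b,V \right)} = 184 + 80 V$
$\left(\sqrt{18 + Z{\left(-3,-5 \right)}} - 38\right) 28 - U{\left(u{\left(c \right)},-181 \right)} = \left(\sqrt{18 - 3} - 38\right) 28 - \left(184 + 80 \left(-181\right)\right) = \left(\sqrt{15} - 38\right) 28 - \left(184 - 14480\right) = \left(-38 + \sqrt{15}\right) 28 - -14296 = \left(-1064 + 28 \sqrt{15}\right) + 14296 = 13232 + 28 \sqrt{15}$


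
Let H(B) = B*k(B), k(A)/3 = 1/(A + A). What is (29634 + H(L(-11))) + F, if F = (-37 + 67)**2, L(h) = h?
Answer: 61071/2 ≈ 30536.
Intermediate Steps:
k(A) = 3/(2*A) (k(A) = 3/(A + A) = 3/((2*A)) = 3*(1/(2*A)) = 3/(2*A))
H(B) = 3/2 (H(B) = B*(3/(2*B)) = 3/2)
F = 900 (F = 30**2 = 900)
(29634 + H(L(-11))) + F = (29634 + 3/2) + 900 = 59271/2 + 900 = 61071/2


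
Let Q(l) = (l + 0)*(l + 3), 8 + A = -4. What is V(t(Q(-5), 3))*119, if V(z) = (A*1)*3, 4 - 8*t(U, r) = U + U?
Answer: -4284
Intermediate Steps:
A = -12 (A = -8 - 4 = -12)
Q(l) = l*(3 + l)
t(U, r) = 1/2 - U/4 (t(U, r) = 1/2 - (U + U)/8 = 1/2 - U/4)
V(z) = -36 (V(z) = -12*1*3 = -12*3 = -36)
V(t(Q(-5), 3))*119 = -36*119 = -4284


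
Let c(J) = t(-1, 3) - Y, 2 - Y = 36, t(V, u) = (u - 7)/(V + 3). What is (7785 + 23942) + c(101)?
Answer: 31759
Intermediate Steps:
t(V, u) = (-7 + u)/(3 + V)
Y = -34 (Y = 2 - 1*36 = 2 - 36 = -34)
c(J) = 32 (c(J) = (-7 + 3)/(3 - 1) - 1*(-34) = -4/2 + 34 = (1/2)*(-4) + 34 = -2 + 34 = 32)
(7785 + 23942) + c(101) = (7785 + 23942) + 32 = 31727 + 32 = 31759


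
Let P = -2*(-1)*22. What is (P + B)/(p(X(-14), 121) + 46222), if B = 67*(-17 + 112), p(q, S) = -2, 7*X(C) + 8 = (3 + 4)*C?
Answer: 6409/46220 ≈ 0.13866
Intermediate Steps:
X(C) = -8/7 + C (X(C) = -8/7 + ((3 + 4)*C)/7 = -8/7 + (7*C)/7 = -8/7 + C)
P = 44 (P = 2*22 = 44)
B = 6365 (B = 67*95 = 6365)
(P + B)/(p(X(-14), 121) + 46222) = (44 + 6365)/(-2 + 46222) = 6409/46220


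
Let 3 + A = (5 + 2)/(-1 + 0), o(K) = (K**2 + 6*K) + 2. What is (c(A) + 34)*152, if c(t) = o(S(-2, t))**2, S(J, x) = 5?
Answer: 499016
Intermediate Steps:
o(K) = 2 + K**2 + 6*K
A = -10 (A = -3 + (5 + 2)/(-1 + 0) = -3 + 7/(-1) = -3 + 7*(-1) = -3 - 7 = -10)
c(t) = 3249 (c(t) = (2 + 5**2 + 6*5)**2 = (2 + 25 + 30)**2 = 57**2 = 3249)
(c(A) + 34)*152 = (3249 + 34)*152 = 3283*152 = 499016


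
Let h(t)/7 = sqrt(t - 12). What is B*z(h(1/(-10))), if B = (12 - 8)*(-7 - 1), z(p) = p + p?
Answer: -2464*I*sqrt(10)/5 ≈ -1558.4*I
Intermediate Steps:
h(t) = 7*sqrt(-12 + t) (h(t) = 7*sqrt(t - 12) = 7*sqrt(-12 + t))
z(p) = 2*p
B = -32 (B = 4*(-8) = -32)
B*z(h(1/(-10))) = -64*7*sqrt(-12 + 1/(-10)) = -64*7*sqrt(-12 - 1/10) = -64*7*sqrt(-121/10) = -64*7*(11*I*sqrt(10)/10) = -64*77*I*sqrt(10)/10 = -2464*I*sqrt(10)/5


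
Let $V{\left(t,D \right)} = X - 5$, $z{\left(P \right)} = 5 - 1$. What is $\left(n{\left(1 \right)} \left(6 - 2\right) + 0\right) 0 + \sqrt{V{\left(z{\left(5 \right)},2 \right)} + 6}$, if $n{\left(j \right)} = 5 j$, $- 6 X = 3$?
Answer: $\frac{\sqrt{2}}{2} \approx 0.70711$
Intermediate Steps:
$X = - \frac{1}{2}$ ($X = \left(- \frac{1}{6}\right) 3 = - \frac{1}{2} \approx -0.5$)
$z{\left(P \right)} = 4$
$V{\left(t,D \right)} = - \frac{11}{2}$ ($V{\left(t,D \right)} = - \frac{1}{2} - 5 = - \frac{11}{2}$)
$\left(n{\left(1 \right)} \left(6 - 2\right) + 0\right) 0 + \sqrt{V{\left(z{\left(5 \right)},2 \right)} + 6} = \left(5 \cdot 1 \left(6 - 2\right) + 0\right) 0 + \sqrt{- \frac{11}{2} + 6} = \left(5 \cdot 4 + 0\right) 0 + \sqrt{\frac{1}{2}} = \left(20 + 0\right) 0 + \frac{\sqrt{2}}{2} = 20 \cdot 0 + \frac{\sqrt{2}}{2} = 0 + \frac{\sqrt{2}}{2} = \frac{\sqrt{2}}{2}$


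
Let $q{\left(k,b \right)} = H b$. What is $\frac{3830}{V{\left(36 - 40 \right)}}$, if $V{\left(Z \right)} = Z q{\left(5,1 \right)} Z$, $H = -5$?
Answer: $- \frac{383}{8} \approx -47.875$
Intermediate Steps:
$q{\left(k,b \right)} = - 5 b$
$V{\left(Z \right)} = - 5 Z^{2}$ ($V{\left(Z \right)} = Z \left(\left(-5\right) 1\right) Z = Z \left(-5\right) Z = - 5 Z Z = - 5 Z^{2}$)
$\frac{3830}{V{\left(36 - 40 \right)}} = \frac{3830}{\left(-5\right) \left(36 - 40\right)^{2}} = \frac{3830}{\left(-5\right) \left(-4\right)^{2}} = \frac{3830}{\left(-5\right) 16} = \frac{3830}{-80} = 3830 \left(- \frac{1}{80}\right) = - \frac{383}{8}$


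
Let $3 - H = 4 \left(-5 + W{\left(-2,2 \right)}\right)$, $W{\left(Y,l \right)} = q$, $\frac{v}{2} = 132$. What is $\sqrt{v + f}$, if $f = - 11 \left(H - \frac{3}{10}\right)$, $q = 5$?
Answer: $\frac{\sqrt{23430}}{10} \approx 15.307$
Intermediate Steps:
$v = 264$ ($v = 2 \cdot 132 = 264$)
$W{\left(Y,l \right)} = 5$
$H = 3$ ($H = 3 - 4 \left(-5 + 5\right) = 3 - 4 \cdot 0 = 3 - 0 = 3 + 0 = 3$)
$f = - \frac{297}{10}$ ($f = - 11 \left(3 - \frac{3}{10}\right) = \left(-11\right) \frac{27}{10} = - \frac{297}{10} \approx -29.7$)
$\sqrt{v + f} = \sqrt{264 - \frac{297}{10}} = \sqrt{\frac{2343}{10}} = \frac{\sqrt{23430}}{10}$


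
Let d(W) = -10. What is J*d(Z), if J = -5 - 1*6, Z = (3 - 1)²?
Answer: 110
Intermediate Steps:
Z = 4 (Z = 2² = 4)
J = -11 (J = -5 - 6 = -11)
J*d(Z) = -11*(-10) = 110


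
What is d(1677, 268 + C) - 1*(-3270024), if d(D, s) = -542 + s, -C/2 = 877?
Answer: 3267996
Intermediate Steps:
C = -1754 (C = -2*877 = -1754)
d(1677, 268 + C) - 1*(-3270024) = (-542 + (268 - 1754)) - 1*(-3270024) = (-542 - 1486) + 3270024 = -2028 + 3270024 = 3267996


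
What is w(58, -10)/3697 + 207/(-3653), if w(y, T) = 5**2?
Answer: -673954/13505141 ≈ -0.049904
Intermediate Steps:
w(y, T) = 25
w(58, -10)/3697 + 207/(-3653) = 25/3697 + 207/(-3653) = 25*(1/3697) + 207*(-1/3653) = 25/3697 - 207/3653 = -673954/13505141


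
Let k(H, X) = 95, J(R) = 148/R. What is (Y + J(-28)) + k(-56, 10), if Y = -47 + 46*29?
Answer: 9637/7 ≈ 1376.7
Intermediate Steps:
Y = 1287 (Y = -47 + 1334 = 1287)
(Y + J(-28)) + k(-56, 10) = (1287 + 148/(-28)) + 95 = (1287 + 148*(-1/28)) + 95 = (1287 - 37/7) + 95 = 8972/7 + 95 = 9637/7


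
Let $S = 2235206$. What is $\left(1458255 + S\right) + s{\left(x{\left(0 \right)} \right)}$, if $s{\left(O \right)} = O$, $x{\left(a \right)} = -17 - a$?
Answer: $3693444$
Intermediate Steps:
$\left(1458255 + S\right) + s{\left(x{\left(0 \right)} \right)} = \left(1458255 + 2235206\right) - 17 = 3693461 + \left(-17 + 0\right) = 3693461 - 17 = 3693444$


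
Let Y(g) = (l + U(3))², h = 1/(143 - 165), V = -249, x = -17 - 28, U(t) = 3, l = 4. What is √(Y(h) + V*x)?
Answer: √11254 ≈ 106.08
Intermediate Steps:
x = -45
h = -1/22 (h = 1/(-22) = -1/22 ≈ -0.045455)
Y(g) = 49 (Y(g) = (4 + 3)² = 7² = 49)
√(Y(h) + V*x) = √(49 - 249*(-45)) = √(49 + 11205) = √11254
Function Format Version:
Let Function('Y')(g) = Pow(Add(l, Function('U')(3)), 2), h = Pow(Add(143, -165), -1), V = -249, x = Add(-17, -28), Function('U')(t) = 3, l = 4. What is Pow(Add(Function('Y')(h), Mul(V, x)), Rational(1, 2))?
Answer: Pow(11254, Rational(1, 2)) ≈ 106.08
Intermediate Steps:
x = -45
h = Rational(-1, 22) (h = Pow(-22, -1) = Rational(-1, 22) ≈ -0.045455)
Function('Y')(g) = 49 (Function('Y')(g) = Pow(Add(4, 3), 2) = Pow(7, 2) = 49)
Pow(Add(Function('Y')(h), Mul(V, x)), Rational(1, 2)) = Pow(Add(49, Mul(-249, -45)), Rational(1, 2)) = Pow(Add(49, 11205), Rational(1, 2)) = Pow(11254, Rational(1, 2))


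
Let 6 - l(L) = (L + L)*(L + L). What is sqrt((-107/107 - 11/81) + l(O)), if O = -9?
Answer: 5*I*sqrt(1034)/9 ≈ 17.864*I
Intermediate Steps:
l(L) = 6 - 4*L**2 (l(L) = 6 - (L + L)*(L + L) = 6 - 2*L*2*L = 6 - 4*L**2)
sqrt((-107/107 - 11/81) + l(O)) = sqrt((-107/107 - 11/81) + (6 - 4*(-9)**2)) = sqrt((-107*1/107 - 11*1/81) + (6 - 4*81)) = sqrt((-1 - 11/81) + (6 - 324)) = sqrt(-92/81 - 318) = sqrt(-25850/81) = 5*I*sqrt(1034)/9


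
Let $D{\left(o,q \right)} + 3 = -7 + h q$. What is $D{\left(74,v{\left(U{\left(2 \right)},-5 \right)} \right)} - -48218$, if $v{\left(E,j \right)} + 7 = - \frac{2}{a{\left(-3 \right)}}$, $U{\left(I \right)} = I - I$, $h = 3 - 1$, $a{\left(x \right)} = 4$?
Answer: $48193$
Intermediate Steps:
$h = 2$
$U{\left(I \right)} = 0$
$v{\left(E,j \right)} = - \frac{15}{2}$ ($v{\left(E,j \right)} = -7 - \frac{2}{4} = -7 - \frac{1}{2} = - \frac{15}{2}$)
$D{\left(o,q \right)} = -10 + 2 q$ ($D{\left(o,q \right)} = -3 + \left(-7 + 2 q\right) = -10 + 2 q$)
$D{\left(74,v{\left(U{\left(2 \right)},-5 \right)} \right)} - -48218 = \left(-10 + 2 \left(- \frac{15}{2}\right)\right) - -48218 = \left(-10 - 15\right) + 48218 = -25 + 48218 = 48193$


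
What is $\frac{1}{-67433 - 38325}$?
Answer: $- \frac{1}{105758} \approx -9.4555 \cdot 10^{-6}$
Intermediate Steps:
$\frac{1}{-67433 - 38325} = \frac{1}{-105758} = - \frac{1}{105758}$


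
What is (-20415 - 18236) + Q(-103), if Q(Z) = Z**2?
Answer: -28042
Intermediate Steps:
(-20415 - 18236) + Q(-103) = (-20415 - 18236) + (-103)**2 = -38651 + 10609 = -28042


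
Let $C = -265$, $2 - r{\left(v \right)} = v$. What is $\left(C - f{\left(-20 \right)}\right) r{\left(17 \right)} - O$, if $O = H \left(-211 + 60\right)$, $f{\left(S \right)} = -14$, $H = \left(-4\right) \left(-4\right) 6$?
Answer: $18261$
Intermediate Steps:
$H = 96$ ($H = 16 \cdot 6 = 96$)
$r{\left(v \right)} = 2 - v$
$O = -14496$ ($O = 96 \left(-211 + 60\right) = 96 \left(-151\right) = -14496$)
$\left(C - f{\left(-20 \right)}\right) r{\left(17 \right)} - O = \left(-265 - -14\right) \left(2 - 17\right) - -14496 = \left(-265 + 14\right) \left(2 - 17\right) + 14496 = \left(-251\right) \left(-15\right) + 14496 = 3765 + 14496 = 18261$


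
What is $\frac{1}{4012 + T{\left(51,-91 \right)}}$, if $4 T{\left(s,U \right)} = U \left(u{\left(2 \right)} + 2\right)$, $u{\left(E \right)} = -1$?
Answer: $\frac{4}{15957} \approx 0.00025067$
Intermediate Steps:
$T{\left(s,U \right)} = \frac{U}{4}$ ($T{\left(s,U \right)} = \frac{U \left(-1 + 2\right)}{4} = \frac{U 1}{4} = \frac{U}{4}$)
$\frac{1}{4012 + T{\left(51,-91 \right)}} = \frac{1}{4012 + \frac{1}{4} \left(-91\right)} = \frac{1}{4012 - \frac{91}{4}} = \frac{1}{\frac{15957}{4}} = \frac{4}{15957}$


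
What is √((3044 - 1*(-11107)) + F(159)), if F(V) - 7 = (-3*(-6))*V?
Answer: 2*√4255 ≈ 130.46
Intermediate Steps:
F(V) = 7 + 18*V (F(V) = 7 + (-3*(-6))*V = 7 + 18*V)
√((3044 - 1*(-11107)) + F(159)) = √((3044 - 1*(-11107)) + (7 + 18*159)) = √((3044 + 11107) + (7 + 2862)) = √(14151 + 2869) = √17020 = 2*√4255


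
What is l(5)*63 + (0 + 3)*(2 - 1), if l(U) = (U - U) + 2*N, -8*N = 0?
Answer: 3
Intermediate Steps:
N = 0 (N = -1/8*0 = 0)
l(U) = 0 (l(U) = (U - U) + 2*0 = 0 + 0 = 0)
l(5)*63 + (0 + 3)*(2 - 1) = 0*63 + (0 + 3)*(2 - 1) = 0 + 3*1 = 0 + 3 = 3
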